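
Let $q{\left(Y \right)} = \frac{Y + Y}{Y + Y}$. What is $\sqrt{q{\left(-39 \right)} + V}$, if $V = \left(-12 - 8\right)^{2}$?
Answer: $\sqrt{401} \approx 20.025$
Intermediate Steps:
$q{\left(Y \right)} = 1$ ($q{\left(Y \right)} = \frac{2 Y}{2 Y} = 2 Y \frac{1}{2 Y} = 1$)
$V = 400$ ($V = \left(-20\right)^{2} = 400$)
$\sqrt{q{\left(-39 \right)} + V} = \sqrt{1 + 400} = \sqrt{401}$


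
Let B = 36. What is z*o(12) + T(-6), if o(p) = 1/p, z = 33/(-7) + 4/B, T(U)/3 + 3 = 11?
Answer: 8927/378 ≈ 23.616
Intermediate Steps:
T(U) = 24 (T(U) = -9 + 3*11 = -9 + 33 = 24)
z = -290/63 (z = 33/(-7) + 4/36 = 33*(-⅐) + 4*(1/36) = -33/7 + ⅑ = -290/63 ≈ -4.6032)
z*o(12) + T(-6) = -290/63/12 + 24 = -290/63*1/12 + 24 = -145/378 + 24 = 8927/378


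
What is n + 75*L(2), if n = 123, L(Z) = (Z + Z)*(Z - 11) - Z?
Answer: -2727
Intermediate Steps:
L(Z) = -Z + 2*Z*(-11 + Z) (L(Z) = (2*Z)*(-11 + Z) - Z = 2*Z*(-11 + Z) - Z = -Z + 2*Z*(-11 + Z))
n + 75*L(2) = 123 + 75*(2*(-23 + 2*2)) = 123 + 75*(2*(-23 + 4)) = 123 + 75*(2*(-19)) = 123 + 75*(-38) = 123 - 2850 = -2727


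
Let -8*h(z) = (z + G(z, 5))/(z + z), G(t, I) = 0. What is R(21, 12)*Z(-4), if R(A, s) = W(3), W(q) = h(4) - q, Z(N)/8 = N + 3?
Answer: 49/2 ≈ 24.500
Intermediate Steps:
h(z) = -1/16 (h(z) = -(z + 0)/(8*(z + z)) = -z/(8*(2*z)) = -z*1/(2*z)/8 = -⅛*½ = -1/16)
Z(N) = 24 + 8*N (Z(N) = 8*(N + 3) = 8*(3 + N) = 24 + 8*N)
W(q) = -1/16 - q
R(A, s) = -49/16 (R(A, s) = -1/16 - 1*3 = -1/16 - 3 = -49/16)
R(21, 12)*Z(-4) = -49*(24 + 8*(-4))/16 = -49*(24 - 32)/16 = -49/16*(-8) = 49/2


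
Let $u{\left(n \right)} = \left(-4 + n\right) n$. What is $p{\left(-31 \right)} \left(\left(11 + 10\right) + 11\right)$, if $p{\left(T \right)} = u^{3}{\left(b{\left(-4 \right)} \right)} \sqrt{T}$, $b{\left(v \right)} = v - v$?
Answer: $0$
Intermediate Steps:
$b{\left(v \right)} = 0$
$u{\left(n \right)} = n \left(-4 + n\right)$
$p{\left(T \right)} = 0$ ($p{\left(T \right)} = \left(0 \left(-4 + 0\right)\right)^{3} \sqrt{T} = \left(0 \left(-4\right)\right)^{3} \sqrt{T} = 0^{3} \sqrt{T} = 0 \sqrt{T} = 0$)
$p{\left(-31 \right)} \left(\left(11 + 10\right) + 11\right) = 0 \left(\left(11 + 10\right) + 11\right) = 0 \left(21 + 11\right) = 0 \cdot 32 = 0$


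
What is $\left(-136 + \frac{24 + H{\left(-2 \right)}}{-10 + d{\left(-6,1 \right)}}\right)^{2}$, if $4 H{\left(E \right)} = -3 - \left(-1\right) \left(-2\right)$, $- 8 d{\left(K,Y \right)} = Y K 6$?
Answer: $\frac{9504889}{484} \approx 19638.0$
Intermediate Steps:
$d{\left(K,Y \right)} = - \frac{3 K Y}{4}$ ($d{\left(K,Y \right)} = - \frac{Y K 6}{8} = - \frac{K Y 6}{8} = - \frac{6 K Y}{8} = - \frac{3 K Y}{4}$)
$H{\left(E \right)} = - \frac{5}{4}$ ($H{\left(E \right)} = \frac{-3 - \left(-1\right) \left(-2\right)}{4} = \frac{-3 - 2}{4} = \frac{1}{4} \left(-5\right) = - \frac{5}{4}$)
$\left(-136 + \frac{24 + H{\left(-2 \right)}}{-10 + d{\left(-6,1 \right)}}\right)^{2} = \left(-136 + \frac{24 - \frac{5}{4}}{-10 - \left(- \frac{9}{2}\right) 1}\right)^{2} = \left(-136 + \frac{91}{4 \left(-10 + \frac{9}{2}\right)}\right)^{2} = \left(-136 + \frac{91}{4 \left(- \frac{11}{2}\right)}\right)^{2} = \left(-136 + \frac{91}{4} \left(- \frac{2}{11}\right)\right)^{2} = \left(-136 - \frac{91}{22}\right)^{2} = \left(- \frac{3083}{22}\right)^{2} = \frac{9504889}{484}$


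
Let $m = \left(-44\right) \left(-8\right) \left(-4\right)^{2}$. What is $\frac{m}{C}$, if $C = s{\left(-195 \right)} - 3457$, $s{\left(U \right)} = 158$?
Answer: $- \frac{5632}{3299} \approx -1.7072$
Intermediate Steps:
$m = 5632$ ($m = 352 \cdot 16 = 5632$)
$C = -3299$ ($C = 158 - 3457 = -3299$)
$\frac{m}{C} = \frac{5632}{-3299} = 5632 \left(- \frac{1}{3299}\right) = - \frac{5632}{3299}$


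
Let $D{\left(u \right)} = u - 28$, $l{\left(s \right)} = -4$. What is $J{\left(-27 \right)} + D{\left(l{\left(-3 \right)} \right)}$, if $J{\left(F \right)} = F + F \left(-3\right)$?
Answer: $22$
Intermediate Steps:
$J{\left(F \right)} = - 2 F$ ($J{\left(F \right)} = F - 3 F = - 2 F$)
$D{\left(u \right)} = -28 + u$ ($D{\left(u \right)} = u - 28 = -28 + u$)
$J{\left(-27 \right)} + D{\left(l{\left(-3 \right)} \right)} = \left(-2\right) \left(-27\right) - 32 = 54 - 32 = 22$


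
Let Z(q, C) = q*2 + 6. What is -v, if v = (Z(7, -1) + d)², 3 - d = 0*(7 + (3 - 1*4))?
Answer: -529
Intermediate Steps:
d = 3 (d = 3 - 0*(7 + (3 - 1*4)) = 3 - 0*(7 + (3 - 4)) = 3 - 0*(7 - 1) = 3 - 0*6 = 3 - 1*0 = 3 + 0 = 3)
Z(q, C) = 6 + 2*q (Z(q, C) = 2*q + 6 = 6 + 2*q)
v = 529 (v = ((6 + 2*7) + 3)² = ((6 + 14) + 3)² = (20 + 3)² = 23² = 529)
-v = -1*529 = -529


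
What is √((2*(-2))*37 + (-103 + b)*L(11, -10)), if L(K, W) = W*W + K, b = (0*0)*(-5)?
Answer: I*√11581 ≈ 107.61*I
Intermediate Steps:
b = 0 (b = 0*(-5) = 0)
L(K, W) = K + W² (L(K, W) = W² + K = K + W²)
√((2*(-2))*37 + (-103 + b)*L(11, -10)) = √((2*(-2))*37 + (-103 + 0)*(11 + (-10)²)) = √(-4*37 - 103*(11 + 100)) = √(-148 - 103*111) = √(-148 - 11433) = √(-11581) = I*√11581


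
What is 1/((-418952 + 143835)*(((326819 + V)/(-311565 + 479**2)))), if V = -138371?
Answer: 20531/12961312104 ≈ 1.5840e-6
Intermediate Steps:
1/((-418952 + 143835)*(((326819 + V)/(-311565 + 479**2)))) = 1/((-418952 + 143835)*(((326819 - 138371)/(-311565 + 479**2)))) = 1/((-275117)*((188448/(-311565 + 229441)))) = -1/(275117*(188448/(-82124))) = -1/(275117*(188448*(-1/82124))) = -1/(275117*(-47112/20531)) = -1/275117*(-20531/47112) = 20531/12961312104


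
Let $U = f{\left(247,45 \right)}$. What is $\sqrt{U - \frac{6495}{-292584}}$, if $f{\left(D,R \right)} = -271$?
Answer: $\frac{i \sqrt{644365618586}}{48764} \approx 16.461 i$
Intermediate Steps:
$U = -271$
$\sqrt{U - \frac{6495}{-292584}} = \sqrt{-271 - \frac{6495}{-292584}} = \sqrt{-271 - - \frac{2165}{97528}} = \sqrt{-271 + \frac{2165}{97528}} = \sqrt{- \frac{26427923}{97528}} = \frac{i \sqrt{644365618586}}{48764}$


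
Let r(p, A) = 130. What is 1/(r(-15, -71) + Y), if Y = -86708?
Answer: -1/86578 ≈ -1.1550e-5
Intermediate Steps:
1/(r(-15, -71) + Y) = 1/(130 - 86708) = 1/(-86578) = -1/86578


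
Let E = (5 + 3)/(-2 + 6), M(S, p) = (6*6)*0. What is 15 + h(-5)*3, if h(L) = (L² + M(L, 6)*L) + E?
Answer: 96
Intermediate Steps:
M(S, p) = 0 (M(S, p) = 36*0 = 0)
E = 2 (E = 8/4 = 8*(¼) = 2)
h(L) = 2 + L² (h(L) = (L² + 0*L) + 2 = (L² + 0) + 2 = L² + 2 = 2 + L²)
15 + h(-5)*3 = 15 + (2 + (-5)²)*3 = 15 + (2 + 25)*3 = 15 + 27*3 = 15 + 81 = 96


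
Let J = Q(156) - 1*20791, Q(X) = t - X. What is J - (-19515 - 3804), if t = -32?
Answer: 2340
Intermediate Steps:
Q(X) = -32 - X
J = -20979 (J = (-32 - 1*156) - 1*20791 = (-32 - 156) - 20791 = -188 - 20791 = -20979)
J - (-19515 - 3804) = -20979 - (-19515 - 3804) = -20979 - 1*(-23319) = -20979 + 23319 = 2340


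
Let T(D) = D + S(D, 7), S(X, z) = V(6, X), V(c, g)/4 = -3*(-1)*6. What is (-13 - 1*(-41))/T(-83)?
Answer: -28/11 ≈ -2.5455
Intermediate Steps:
V(c, g) = 72 (V(c, g) = 4*(-3*(-1)*6) = 4*(3*6) = 4*18 = 72)
S(X, z) = 72
T(D) = 72 + D (T(D) = D + 72 = 72 + D)
(-13 - 1*(-41))/T(-83) = (-13 - 1*(-41))/(72 - 83) = (-13 + 41)/(-11) = 28*(-1/11) = -28/11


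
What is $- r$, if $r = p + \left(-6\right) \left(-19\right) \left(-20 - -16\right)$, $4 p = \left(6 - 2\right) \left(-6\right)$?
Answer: $462$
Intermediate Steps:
$p = -6$ ($p = \frac{\left(6 - 2\right) \left(-6\right)}{4} = \frac{4 \left(-6\right)}{4} = \frac{1}{4} \left(-24\right) = -6$)
$r = -462$ ($r = -6 + \left(-6\right) \left(-19\right) \left(-20 - -16\right) = -6 + 114 \left(-20 + 16\right) = -6 + 114 \left(-4\right) = -6 - 456 = -462$)
$- r = \left(-1\right) \left(-462\right) = 462$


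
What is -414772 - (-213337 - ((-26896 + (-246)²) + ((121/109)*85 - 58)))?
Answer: -18287872/109 ≈ -1.6778e+5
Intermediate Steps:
-414772 - (-213337 - ((-26896 + (-246)²) + ((121/109)*85 - 58))) = -414772 - (-213337 - ((-26896 + 60516) + ((121*(1/109))*85 - 58))) = -414772 - (-213337 - (33620 + ((121/109)*85 - 58))) = -414772 - (-213337 - (33620 + (10285/109 - 58))) = -414772 - (-213337 - (33620 + 3963/109)) = -414772 - (-213337 - 1*3668543/109) = -414772 - (-213337 - 3668543/109) = -414772 - 1*(-26922276/109) = -414772 + 26922276/109 = -18287872/109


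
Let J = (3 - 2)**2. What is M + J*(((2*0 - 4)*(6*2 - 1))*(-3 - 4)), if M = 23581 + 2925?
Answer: 26814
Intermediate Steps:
J = 1 (J = 1**2 = 1)
M = 26506
M + J*(((2*0 - 4)*(6*2 - 1))*(-3 - 4)) = 26506 + 1*(((2*0 - 4)*(6*2 - 1))*(-3 - 4)) = 26506 + 1*(((0 - 4)*(12 - 1))*(-7)) = 26506 + 1*(-4*11*(-7)) = 26506 + 1*(-44*(-7)) = 26506 + 1*308 = 26506 + 308 = 26814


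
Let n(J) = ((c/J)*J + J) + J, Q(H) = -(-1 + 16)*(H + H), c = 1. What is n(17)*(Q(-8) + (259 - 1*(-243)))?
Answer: 25970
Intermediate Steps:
Q(H) = -30*H (Q(H) = -15*2*H = -30*H)
n(J) = 1 + 2*J (n(J) = ((1/J)*J + J) + J = (J/J + J) + J = (1 + J) + J = 1 + 2*J)
n(17)*(Q(-8) + (259 - 1*(-243))) = (1 + 2*17)*(-30*(-8) + (259 - 1*(-243))) = (1 + 34)*(240 + (259 + 243)) = 35*(240 + 502) = 35*742 = 25970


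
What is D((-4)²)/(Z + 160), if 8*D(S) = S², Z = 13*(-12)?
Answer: 8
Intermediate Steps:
Z = -156
D(S) = S²/8
D((-4)²)/(Z + 160) = (((-4)²)²/8)/(-156 + 160) = ((⅛)*16²)/4 = ((⅛)*256)*(¼) = 32*(¼) = 8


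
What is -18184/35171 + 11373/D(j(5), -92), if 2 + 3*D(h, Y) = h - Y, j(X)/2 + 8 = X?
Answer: 399490631/984788 ≈ 405.66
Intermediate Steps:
j(X) = -16 + 2*X
D(h, Y) = -2/3 - Y/3 + h/3 (D(h, Y) = -2/3 + (h - Y)/3 = -2/3 + (-Y/3 + h/3) = -2/3 - Y/3 + h/3)
-18184/35171 + 11373/D(j(5), -92) = -18184/35171 + 11373/(-2/3 - 1/3*(-92) + (-16 + 2*5)/3) = -18184*1/35171 + 11373/(-2/3 + 92/3 + (-16 + 10)/3) = -18184/35171 + 11373/(-2/3 + 92/3 + (1/3)*(-6)) = -18184/35171 + 11373/(-2/3 + 92/3 - 2) = -18184/35171 + 11373/28 = 399490631/984788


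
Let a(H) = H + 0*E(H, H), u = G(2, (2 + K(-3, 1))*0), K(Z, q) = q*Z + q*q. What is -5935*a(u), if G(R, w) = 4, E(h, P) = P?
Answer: -23740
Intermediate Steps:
K(Z, q) = q² + Z*q (K(Z, q) = Z*q + q² = q² + Z*q)
u = 4
a(H) = H (a(H) = H + 0*H = H + 0 = H)
-5935*a(u) = -5935*4 = -23740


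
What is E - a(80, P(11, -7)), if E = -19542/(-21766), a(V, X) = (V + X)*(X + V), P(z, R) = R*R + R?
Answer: -161972801/10883 ≈ -14883.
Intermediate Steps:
P(z, R) = R + R**2 (P(z, R) = R**2 + R = R + R**2)
a(V, X) = (V + X)**2 (a(V, X) = (V + X)*(V + X) = (V + X)**2)
E = 9771/10883 (E = -19542*(-1/21766) = 9771/10883 ≈ 0.89782)
E - a(80, P(11, -7)) = 9771/10883 - (80 - 7*(1 - 7))**2 = 9771/10883 - (80 - 7*(-6))**2 = 9771/10883 - (80 + 42)**2 = 9771/10883 - 1*122**2 = 9771/10883 - 1*14884 = 9771/10883 - 14884 = -161972801/10883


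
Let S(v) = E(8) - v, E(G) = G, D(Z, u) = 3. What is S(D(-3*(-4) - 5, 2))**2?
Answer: 25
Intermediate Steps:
S(v) = 8 - v
S(D(-3*(-4) - 5, 2))**2 = (8 - 1*3)**2 = (8 - 3)**2 = 5**2 = 25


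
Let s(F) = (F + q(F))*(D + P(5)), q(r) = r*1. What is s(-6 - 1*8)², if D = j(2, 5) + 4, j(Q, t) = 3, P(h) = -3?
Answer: 12544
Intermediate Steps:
D = 7 (D = 3 + 4 = 7)
q(r) = r
s(F) = 8*F (s(F) = (F + F)*(7 - 3) = (2*F)*4 = 8*F)
s(-6 - 1*8)² = (8*(-6 - 1*8))² = (8*(-6 - 8))² = (8*(-14))² = (-112)² = 12544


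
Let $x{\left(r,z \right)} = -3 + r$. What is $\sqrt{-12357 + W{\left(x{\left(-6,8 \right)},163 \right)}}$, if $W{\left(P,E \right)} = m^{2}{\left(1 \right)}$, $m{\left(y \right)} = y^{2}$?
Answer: $2 i \sqrt{3089} \approx 111.16 i$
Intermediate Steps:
$W{\left(P,E \right)} = 1$ ($W{\left(P,E \right)} = \left(1^{2}\right)^{2} = 1^{2} = 1$)
$\sqrt{-12357 + W{\left(x{\left(-6,8 \right)},163 \right)}} = \sqrt{-12357 + 1} = \sqrt{-12356} = 2 i \sqrt{3089}$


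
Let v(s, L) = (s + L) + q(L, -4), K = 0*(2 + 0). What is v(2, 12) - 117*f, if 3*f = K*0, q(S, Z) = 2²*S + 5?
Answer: 67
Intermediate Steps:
K = 0 (K = 0*2 = 0)
q(S, Z) = 5 + 4*S (q(S, Z) = 4*S + 5 = 5 + 4*S)
f = 0 (f = (0*0)/3 = (⅓)*0 = 0)
v(s, L) = 5 + s + 5*L (v(s, L) = (s + L) + (5 + 4*L) = (L + s) + (5 + 4*L) = 5 + s + 5*L)
v(2, 12) - 117*f = (5 + 2 + 5*12) - 117*0 = (5 + 2 + 60) + 0 = 67 + 0 = 67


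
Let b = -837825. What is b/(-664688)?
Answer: 837825/664688 ≈ 1.2605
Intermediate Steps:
b/(-664688) = -837825/(-664688) = -837825*(-1/664688) = 837825/664688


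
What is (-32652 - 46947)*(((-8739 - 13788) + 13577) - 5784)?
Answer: 1172811666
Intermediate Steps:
(-32652 - 46947)*(((-8739 - 13788) + 13577) - 5784) = -79599*((-22527 + 13577) - 5784) = -79599*(-8950 - 5784) = -79599*(-14734) = 1172811666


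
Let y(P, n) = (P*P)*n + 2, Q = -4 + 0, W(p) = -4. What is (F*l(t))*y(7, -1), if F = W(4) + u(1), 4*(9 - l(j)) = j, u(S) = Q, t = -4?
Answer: 3760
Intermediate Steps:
Q = -4
u(S) = -4
l(j) = 9 - j/4
F = -8 (F = -4 - 4 = -8)
y(P, n) = 2 + n*P² (y(P, n) = P²*n + 2 = n*P² + 2 = 2 + n*P²)
(F*l(t))*y(7, -1) = (-8*(9 - ¼*(-4)))*(2 - 1*7²) = (-8*(9 + 1))*(2 - 1*49) = (-8*10)*(2 - 49) = -80*(-47) = 3760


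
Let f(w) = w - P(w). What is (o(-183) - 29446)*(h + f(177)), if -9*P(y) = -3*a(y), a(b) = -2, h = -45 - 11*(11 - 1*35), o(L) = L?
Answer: -35258510/3 ≈ -1.1753e+7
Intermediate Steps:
h = 219 (h = -45 - 11*(11 - 35) = -45 - 11*(-24) = -45 + 264 = 219)
P(y) = -⅔ (P(y) = -(-1)*(-2)/3 = -⅑*6 = -⅔)
f(w) = ⅔ + w (f(w) = w - 1*(-⅔) = w + ⅔ = ⅔ + w)
(o(-183) - 29446)*(h + f(177)) = (-183 - 29446)*(219 + (⅔ + 177)) = -29629*(219 + 533/3) = -29629*1190/3 = -35258510/3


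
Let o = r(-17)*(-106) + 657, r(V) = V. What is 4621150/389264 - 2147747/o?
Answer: -412338590179/478600088 ≈ -861.55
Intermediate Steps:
o = 2459 (o = -17*(-106) + 657 = 1802 + 657 = 2459)
4621150/389264 - 2147747/o = 4621150/389264 - 2147747/2459 = 4621150*(1/389264) - 2147747*1/2459 = 2310575/194632 - 2147747/2459 = -412338590179/478600088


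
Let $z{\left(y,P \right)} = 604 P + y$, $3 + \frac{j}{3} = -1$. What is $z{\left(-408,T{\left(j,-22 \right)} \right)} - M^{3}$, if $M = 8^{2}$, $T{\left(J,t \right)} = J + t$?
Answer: $-283088$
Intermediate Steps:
$j = -12$ ($j = -9 + 3 \left(-1\right) = -9 - 3 = -12$)
$z{\left(y,P \right)} = y + 604 P$
$M = 64$
$z{\left(-408,T{\left(j,-22 \right)} \right)} - M^{3} = \left(-408 + 604 \left(-12 - 22\right)\right) - 64^{3} = \left(-408 + 604 \left(-34\right)\right) - 262144 = \left(-408 - 20536\right) - 262144 = -20944 - 262144 = -283088$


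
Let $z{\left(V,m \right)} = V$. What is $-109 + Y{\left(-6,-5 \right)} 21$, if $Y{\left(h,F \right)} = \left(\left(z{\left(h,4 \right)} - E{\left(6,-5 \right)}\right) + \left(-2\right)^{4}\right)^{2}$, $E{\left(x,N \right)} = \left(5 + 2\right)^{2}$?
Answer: $31832$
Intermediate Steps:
$E{\left(x,N \right)} = 49$ ($E{\left(x,N \right)} = 7^{2} = 49$)
$Y{\left(h,F \right)} = \left(-33 + h\right)^{2}$ ($Y{\left(h,F \right)} = \left(\left(h - 49\right) + \left(-2\right)^{4}\right)^{2} = \left(\left(h - 49\right) + 16\right)^{2} = \left(\left(-49 + h\right) + 16\right)^{2} = \left(-33 + h\right)^{2}$)
$-109 + Y{\left(-6,-5 \right)} 21 = -109 + \left(-33 - 6\right)^{2} \cdot 21 = -109 + \left(-39\right)^{2} \cdot 21 = -109 + 1521 \cdot 21 = -109 + 31941 = 31832$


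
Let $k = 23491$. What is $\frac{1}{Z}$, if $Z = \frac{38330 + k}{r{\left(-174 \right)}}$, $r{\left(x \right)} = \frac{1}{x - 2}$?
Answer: $- \frac{1}{10880496} \approx -9.1908 \cdot 10^{-8}$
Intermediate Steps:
$r{\left(x \right)} = \frac{1}{-2 + x}$
$Z = -10880496$ ($Z = \frac{38330 + 23491}{\frac{1}{-2 - 174}} = \frac{61821}{\frac{1}{-176}} = \frac{61821}{- \frac{1}{176}} = 61821 \left(-176\right) = -10880496$)
$\frac{1}{Z} = \frac{1}{-10880496} = - \frac{1}{10880496}$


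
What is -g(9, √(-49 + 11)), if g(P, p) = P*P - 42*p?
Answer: -81 + 42*I*√38 ≈ -81.0 + 258.91*I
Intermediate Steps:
g(P, p) = P² - 42*p
-g(9, √(-49 + 11)) = -(9² - 42*√(-49 + 11)) = -(81 - 42*I*√38) = -81 + 42*I*√38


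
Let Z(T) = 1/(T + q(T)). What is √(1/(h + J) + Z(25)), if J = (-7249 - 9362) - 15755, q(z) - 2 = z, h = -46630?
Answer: √1266740358/256737 ≈ 0.13863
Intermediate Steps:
q(z) = 2 + z
J = -32366 (J = -16611 - 15755 = -32366)
Z(T) = 1/(2 + 2*T) (Z(T) = 1/(T + (2 + T)) = 1/(2 + 2*T))
√(1/(h + J) + Z(25)) = √(1/(-46630 - 32366) + 1/(2*(1 + 25))) = √(1/(-78996) + (½)/26) = √(-1/78996 + (½)*(1/26)) = √(-1/78996 + 1/52) = √(4934/256737) = √1266740358/256737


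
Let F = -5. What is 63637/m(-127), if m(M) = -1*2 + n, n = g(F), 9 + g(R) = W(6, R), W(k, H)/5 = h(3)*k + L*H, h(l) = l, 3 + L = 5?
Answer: 63637/29 ≈ 2194.4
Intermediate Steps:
L = 2 (L = -3 + 5 = 2)
W(k, H) = 10*H + 15*k (W(k, H) = 5*(3*k + 2*H) = 5*(2*H + 3*k) = 10*H + 15*k)
g(R) = 81 + 10*R (g(R) = -9 + (10*R + 15*6) = -9 + (10*R + 90) = -9 + (90 + 10*R) = 81 + 10*R)
n = 31 (n = 81 + 10*(-5) = 81 - 50 = 31)
m(M) = 29 (m(M) = -1*2 + 31 = -2 + 31 = 29)
63637/m(-127) = 63637/29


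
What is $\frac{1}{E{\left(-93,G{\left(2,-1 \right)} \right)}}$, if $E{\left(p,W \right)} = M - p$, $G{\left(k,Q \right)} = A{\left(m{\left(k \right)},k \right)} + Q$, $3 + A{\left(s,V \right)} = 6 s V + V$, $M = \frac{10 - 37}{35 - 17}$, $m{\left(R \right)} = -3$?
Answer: $\frac{2}{183} \approx 0.010929$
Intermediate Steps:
$M = - \frac{3}{2}$ ($M = - \frac{27}{18} = \left(-27\right) \frac{1}{18} = - \frac{3}{2} \approx -1.5$)
$A{\left(s,V \right)} = -3 + V + 6 V s$ ($A{\left(s,V \right)} = -3 + \left(6 s V + V\right) = -3 + \left(6 V s + V\right) = -3 + \left(V + 6 V s\right) = -3 + V + 6 V s$)
$G{\left(k,Q \right)} = -3 + Q - 17 k$ ($G{\left(k,Q \right)} = \left(-3 + k + 6 k \left(-3\right)\right) + Q = \left(-3 + k - 18 k\right) + Q = \left(-3 - 17 k\right) + Q = -3 + Q - 17 k$)
$E{\left(p,W \right)} = - \frac{3}{2} - p$
$\frac{1}{E{\left(-93,G{\left(2,-1 \right)} \right)}} = \frac{1}{- \frac{3}{2} - -93} = \frac{1}{- \frac{3}{2} + 93} = \frac{1}{\frac{183}{2}} = \frac{2}{183}$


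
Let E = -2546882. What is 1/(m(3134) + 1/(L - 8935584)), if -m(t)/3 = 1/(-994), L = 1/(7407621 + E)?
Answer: 43172940386755550/130295793335159 ≈ 331.35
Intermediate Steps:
L = 1/4860739 (L = 1/(7407621 - 2546882) = 1/4860739 ≈ 2.0573e-7)
m(t) = 3/994 (m(t) = -3/(-994) = -3*(-1/994) = 3/994)
1/(m(3134) + 1/(L - 8935584)) = 1/(3/994 + 1/(1/4860739 - 8935584)) = 1/(3/994 + 1/(-43433541636575/4860739)) = 1/(3/994 - 4860739/43433541636575) = 1/(130295793335159/43172940386755550) = 43172940386755550/130295793335159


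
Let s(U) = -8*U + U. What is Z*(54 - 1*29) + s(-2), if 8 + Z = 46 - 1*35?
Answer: 89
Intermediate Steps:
Z = 3 (Z = -8 + (46 - 1*35) = -8 + (46 - 35) = -8 + 11 = 3)
s(U) = -7*U
Z*(54 - 1*29) + s(-2) = 3*(54 - 1*29) - 7*(-2) = 3*(54 - 29) + 14 = 3*25 + 14 = 75 + 14 = 89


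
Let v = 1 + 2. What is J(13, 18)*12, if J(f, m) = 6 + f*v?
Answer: 540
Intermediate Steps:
v = 3
J(f, m) = 6 + 3*f (J(f, m) = 6 + f*3 = 6 + 3*f)
J(13, 18)*12 = (6 + 3*13)*12 = (6 + 39)*12 = 45*12 = 540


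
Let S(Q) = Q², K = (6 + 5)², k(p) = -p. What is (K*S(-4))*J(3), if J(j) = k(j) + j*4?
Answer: 17424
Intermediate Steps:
J(j) = 3*j (J(j) = -j + j*4 = -j + 4*j = 3*j)
K = 121 (K = 11² = 121)
(K*S(-4))*J(3) = (121*(-4)²)*(3*3) = (121*16)*9 = 1936*9 = 17424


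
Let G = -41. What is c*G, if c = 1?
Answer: -41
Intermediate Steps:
c*G = 1*(-41) = -41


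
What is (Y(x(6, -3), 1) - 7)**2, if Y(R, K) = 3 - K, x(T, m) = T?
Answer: 25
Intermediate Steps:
(Y(x(6, -3), 1) - 7)**2 = ((3 - 1*1) - 7)**2 = ((3 - 1) - 7)**2 = (2 - 7)**2 = (-5)**2 = 25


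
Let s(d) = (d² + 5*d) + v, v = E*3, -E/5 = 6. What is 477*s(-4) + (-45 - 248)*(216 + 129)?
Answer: -145923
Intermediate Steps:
E = -30 (E = -5*6 = -30)
v = -90 (v = -30*3 = -90)
s(d) = -90 + d² + 5*d (s(d) = (d² + 5*d) - 90 = -90 + d² + 5*d)
477*s(-4) + (-45 - 248)*(216 + 129) = 477*(-90 + (-4)² + 5*(-4)) + (-45 - 248)*(216 + 129) = 477*(-90 + 16 - 20) - 293*345 = 477*(-94) - 101085 = -44838 - 101085 = -145923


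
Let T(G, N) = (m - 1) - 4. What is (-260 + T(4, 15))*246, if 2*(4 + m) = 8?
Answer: -65190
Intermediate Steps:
m = 0 (m = -4 + (1/2)*8 = -4 + 4 = 0)
T(G, N) = -5 (T(G, N) = (0 - 1) - 4 = -1 - 4 = -5)
(-260 + T(4, 15))*246 = (-260 - 5)*246 = -265*246 = -65190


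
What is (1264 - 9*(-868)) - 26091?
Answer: -17015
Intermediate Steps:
(1264 - 9*(-868)) - 26091 = (1264 + 7812) - 26091 = 9076 - 26091 = -17015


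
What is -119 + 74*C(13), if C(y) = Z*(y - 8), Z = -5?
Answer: -1969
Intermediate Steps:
C(y) = 40 - 5*y (C(y) = -5*(y - 8) = -5*(-8 + y) = 40 - 5*y)
-119 + 74*C(13) = -119 + 74*(40 - 5*13) = -119 + 74*(40 - 65) = -119 + 74*(-25) = -119 - 1850 = -1969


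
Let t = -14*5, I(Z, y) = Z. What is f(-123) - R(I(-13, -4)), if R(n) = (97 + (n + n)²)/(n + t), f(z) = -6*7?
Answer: -2713/83 ≈ -32.687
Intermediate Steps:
f(z) = -42
t = -70
R(n) = (97 + 4*n²)/(-70 + n) (R(n) = (97 + (n + n)²)/(n - 70) = (97 + (2*n)²)/(-70 + n) = (97 + 4*n²)/(-70 + n))
f(-123) - R(I(-13, -4)) = -42 - (97 + 4*(-13)²)/(-70 - 13) = -42 - (97 + 4*169)/(-83) = -42 - (-1)*(97 + 676)/83 = -42 - (-1)*773/83 = -42 - 1*(-773/83) = -42 + 773/83 = -2713/83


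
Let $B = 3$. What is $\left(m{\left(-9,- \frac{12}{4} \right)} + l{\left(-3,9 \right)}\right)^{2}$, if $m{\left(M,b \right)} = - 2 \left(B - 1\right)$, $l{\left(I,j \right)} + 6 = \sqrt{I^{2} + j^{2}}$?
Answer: $190 - 60 \sqrt{10} \approx 0.26334$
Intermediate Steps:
$l{\left(I,j \right)} = -6 + \sqrt{I^{2} + j^{2}}$
$m{\left(M,b \right)} = -4$ ($m{\left(M,b \right)} = - 2 \left(3 - 1\right) = \left(-2\right) 2 = -4$)
$\left(m{\left(-9,- \frac{12}{4} \right)} + l{\left(-3,9 \right)}\right)^{2} = \left(-4 - \left(6 - \sqrt{\left(-3\right)^{2} + 9^{2}}\right)\right)^{2} = \left(-4 - \left(6 - \sqrt{9 + 81}\right)\right)^{2} = \left(-4 - \left(6 - \sqrt{90}\right)\right)^{2} = \left(-4 - \left(6 - 3 \sqrt{10}\right)\right)^{2} = \left(-10 + 3 \sqrt{10}\right)^{2}$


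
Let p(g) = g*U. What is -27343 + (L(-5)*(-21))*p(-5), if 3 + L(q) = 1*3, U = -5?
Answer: -27343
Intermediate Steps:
p(g) = -5*g (p(g) = g*(-5) = -5*g)
L(q) = 0 (L(q) = -3 + 1*3 = -3 + 3 = 0)
-27343 + (L(-5)*(-21))*p(-5) = -27343 + (0*(-21))*(-5*(-5)) = -27343 + 0*25 = -27343 + 0 = -27343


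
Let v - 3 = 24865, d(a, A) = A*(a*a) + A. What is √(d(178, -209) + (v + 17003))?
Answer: I*√6580294 ≈ 2565.2*I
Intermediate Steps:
d(a, A) = A + A*a² (d(a, A) = A*a² + A = A + A*a²)
v = 24868 (v = 3 + 24865 = 24868)
√(d(178, -209) + (v + 17003)) = √(-209*(1 + 178²) + (24868 + 17003)) = √(-209*(1 + 31684) + 41871) = √(-209*31685 + 41871) = √(-6622165 + 41871) = √(-6580294) = I*√6580294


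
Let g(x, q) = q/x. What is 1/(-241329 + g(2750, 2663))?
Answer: -2750/663652087 ≈ -4.1437e-6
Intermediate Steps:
1/(-241329 + g(2750, 2663)) = 1/(-241329 + 2663/2750) = 1/(-663652087/2750) = -2750/663652087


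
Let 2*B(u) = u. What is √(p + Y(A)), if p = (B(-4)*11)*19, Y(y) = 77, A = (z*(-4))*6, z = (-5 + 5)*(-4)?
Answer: I*√341 ≈ 18.466*I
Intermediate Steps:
z = 0 (z = 0*(-4) = 0)
A = 0 (A = (0*(-4))*6 = 0*6 = 0)
B(u) = u/2
p = -418 (p = (((½)*(-4))*11)*19 = -2*11*19 = -22*19 = -418)
√(p + Y(A)) = √(-418 + 77) = √(-341) = I*√341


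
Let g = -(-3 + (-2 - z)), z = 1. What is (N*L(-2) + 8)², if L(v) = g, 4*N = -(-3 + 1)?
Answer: 121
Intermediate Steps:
N = ½ (N = (-(-3 + 1))/4 = (-1*(-2))/4 = (¼)*2 = ½ ≈ 0.50000)
g = 6 (g = -(-3 + (-2 - 1*1)) = -(-3 + (-2 - 1)) = -(-3 - 3) = -1*(-6) = 6)
L(v) = 6
(N*L(-2) + 8)² = ((½)*6 + 8)² = (3 + 8)² = 11² = 121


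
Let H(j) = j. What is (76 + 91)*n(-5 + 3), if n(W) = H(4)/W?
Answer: -334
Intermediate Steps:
n(W) = 4/W
(76 + 91)*n(-5 + 3) = (76 + 91)*(4/(-5 + 3)) = 167*(4/(-2)) = 167*(4*(-½)) = 167*(-2) = -334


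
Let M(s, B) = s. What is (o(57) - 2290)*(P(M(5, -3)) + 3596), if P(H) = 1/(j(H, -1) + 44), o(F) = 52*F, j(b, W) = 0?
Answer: 53321825/22 ≈ 2.4237e+6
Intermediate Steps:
P(H) = 1/44 (P(H) = 1/(0 + 44) = 1/44)
(o(57) - 2290)*(P(M(5, -3)) + 3596) = (52*57 - 2290)*(1/44 + 3596) = (2964 - 2290)*(158225/44) = 674*(158225/44) = 53321825/22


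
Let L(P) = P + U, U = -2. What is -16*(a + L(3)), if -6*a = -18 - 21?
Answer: -120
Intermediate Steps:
L(P) = -2 + P (L(P) = P - 2 = -2 + P)
a = 13/2 (a = -(-18 - 21)/6 = -⅙*(-39) = 13/2 ≈ 6.5000)
-16*(a + L(3)) = -16*(13/2 + (-2 + 3)) = -16*(13/2 + 1) = -16*15/2 = -120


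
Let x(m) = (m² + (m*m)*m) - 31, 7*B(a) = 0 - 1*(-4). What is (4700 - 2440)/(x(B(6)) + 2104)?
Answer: 155036/142243 ≈ 1.0899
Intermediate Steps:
B(a) = 4/7 (B(a) = (0 - 1*(-4))/7 = (0 + 4)/7 = (⅐)*4 = 4/7)
x(m) = -31 + m² + m³ (x(m) = (m² + m²*m) - 31 = (m² + m³) - 31 = -31 + m² + m³)
(4700 - 2440)/(x(B(6)) + 2104) = (4700 - 2440)/((-31 + (4/7)² + (4/7)³) + 2104) = 2260/((-31 + 16/49 + 64/343) + 2104) = 2260/(-10457/343 + 2104) = 2260/(711215/343) = 2260*(343/711215) = 155036/142243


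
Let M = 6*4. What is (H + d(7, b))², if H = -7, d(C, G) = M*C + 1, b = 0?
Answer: 26244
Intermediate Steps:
M = 24
d(C, G) = 1 + 24*C (d(C, G) = 24*C + 1 = 1 + 24*C)
(H + d(7, b))² = (-7 + (1 + 24*7))² = (-7 + (1 + 168))² = (-7 + 169)² = 162² = 26244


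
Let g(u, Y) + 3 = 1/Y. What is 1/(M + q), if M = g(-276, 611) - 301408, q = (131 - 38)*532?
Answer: -611/153932284 ≈ -3.9693e-6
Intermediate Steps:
q = 49476 (q = 93*532 = 49476)
g(u, Y) = -3 + 1/Y
M = -184162120/611 (M = (-3 + 1/611) - 301408 = -1832/611 - 301408 = -184162120/611 ≈ -3.0141e+5)
1/(M + q) = 1/(-184162120/611 + 49476) = 1/(-153932284/611) = -611/153932284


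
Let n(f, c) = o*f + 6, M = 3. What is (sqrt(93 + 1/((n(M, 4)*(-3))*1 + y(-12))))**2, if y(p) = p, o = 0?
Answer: 2789/30 ≈ 92.967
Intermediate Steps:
n(f, c) = 6 (n(f, c) = 0*f + 6 = 0 + 6 = 6)
(sqrt(93 + 1/((n(M, 4)*(-3))*1 + y(-12))))**2 = (sqrt(93 + 1/((6*(-3))*1 - 12)))**2 = (sqrt(93 + 1/(-18*1 - 12)))**2 = (sqrt(93 + 1/(-18 - 12)))**2 = (sqrt(93 + 1/(-30)))**2 = (sqrt(93 - 1/30))**2 = (sqrt(2789/30))**2 = (sqrt(83670)/30)**2 = 2789/30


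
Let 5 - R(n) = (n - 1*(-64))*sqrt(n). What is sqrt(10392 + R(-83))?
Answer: sqrt(10397 + 19*I*sqrt(83)) ≈ 101.97 + 0.8488*I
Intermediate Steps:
R(n) = 5 - sqrt(n)*(64 + n) (R(n) = 5 - (n - 1*(-64))*sqrt(n) = 5 - (n + 64)*sqrt(n) = 5 - (64 + n)*sqrt(n) = 5 - sqrt(n)*(64 + n))
sqrt(10392 + R(-83)) = sqrt(10392 + (5 - (-83)**(3/2) - 64*I*sqrt(83))) = sqrt(10392 + (5 - (-83)*I*sqrt(83) - 64*I*sqrt(83))) = sqrt(10392 + (5 + 83*I*sqrt(83) - 64*I*sqrt(83))) = sqrt(10392 + (5 + 19*I*sqrt(83))) = sqrt(10397 + 19*I*sqrt(83))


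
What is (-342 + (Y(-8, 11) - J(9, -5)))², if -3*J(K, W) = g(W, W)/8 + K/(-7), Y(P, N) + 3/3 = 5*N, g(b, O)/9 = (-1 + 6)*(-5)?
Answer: 278122329/3136 ≈ 88687.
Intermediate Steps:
g(b, O) = -225 (g(b, O) = 9*((-1 + 6)*(-5)) = 9*(5*(-5)) = 9*(-25) = -225)
Y(P, N) = -1 + 5*N
J(K, W) = 75/8 + K/21 (J(K, W) = -(-225/8 + K/(-7))/3 = -(-225*⅛ + K*(-⅐))/3 = -(-225/8 - K/7)/3 = 75/8 + K/21)
(-342 + (Y(-8, 11) - J(9, -5)))² = (-342 + ((-1 + 5*11) - (75/8 + (1/21)*9)))² = (-342 + ((-1 + 55) - (75/8 + 3/7)))² = (-342 + (54 - 1*549/56))² = (-342 + (54 - 549/56))² = (-342 + 2475/56)² = (-16677/56)² = 278122329/3136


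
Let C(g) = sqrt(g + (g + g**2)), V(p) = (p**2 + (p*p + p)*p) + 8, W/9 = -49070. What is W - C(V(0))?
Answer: -441630 - 4*sqrt(5) ≈ -4.4164e+5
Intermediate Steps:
W = -441630 (W = 9*(-49070) = -441630)
V(p) = 8 + p**2 + p*(p + p**2) (V(p) = (p**2 + (p**2 + p)*p) + 8 = (p**2 + (p + p**2)*p) + 8 = (p**2 + p*(p + p**2)) + 8 = 8 + p**2 + p*(p + p**2))
C(g) = sqrt(g**2 + 2*g)
W - C(V(0)) = -441630 - sqrt((8 + 0**3 + 2*0**2)*(2 + (8 + 0**3 + 2*0**2))) = -441630 - sqrt((8 + 0 + 2*0)*(2 + (8 + 0 + 2*0))) = -441630 - sqrt((8 + 0 + 0)*(2 + (8 + 0 + 0))) = -441630 - sqrt(8*(2 + 8)) = -441630 - sqrt(8*10) = -441630 - sqrt(80) = -441630 - 4*sqrt(5)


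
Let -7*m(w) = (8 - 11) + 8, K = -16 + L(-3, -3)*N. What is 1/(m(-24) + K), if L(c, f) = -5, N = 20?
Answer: -7/817 ≈ -0.0085679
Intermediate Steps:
K = -116 (K = -16 - 5*20 = -16 - 100 = -116)
m(w) = -5/7 (m(w) = -((8 - 11) + 8)/7 = -(-3 + 8)/7 = -⅐*5 = -5/7)
1/(m(-24) + K) = 1/(-5/7 - 116) = 1/(-817/7) = -7/817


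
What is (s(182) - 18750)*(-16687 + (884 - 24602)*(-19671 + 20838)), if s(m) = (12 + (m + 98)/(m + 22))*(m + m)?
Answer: 19608535235186/51 ≈ 3.8448e+11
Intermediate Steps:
s(m) = 2*m*(12 + (98 + m)/(22 + m)) (s(m) = (12 + (98 + m)/(22 + m))*(2*m) = 2*m*(12 + (98 + m)/(22 + m)))
(s(182) - 18750)*(-16687 + (884 - 24602)*(-19671 + 20838)) = (2*182*(362 + 13*182)/(22 + 182) - 18750)*(-16687 + (884 - 24602)*(-19671 + 20838)) = (2*182*(362 + 2366)/204 - 18750)*(-16687 - 23718*1167) = (2*182*(1/204)*2728 - 18750)*(-16687 - 27678906) = (248248/51 - 18750)*(-27695593) = -708002/51*(-27695593) = 19608535235186/51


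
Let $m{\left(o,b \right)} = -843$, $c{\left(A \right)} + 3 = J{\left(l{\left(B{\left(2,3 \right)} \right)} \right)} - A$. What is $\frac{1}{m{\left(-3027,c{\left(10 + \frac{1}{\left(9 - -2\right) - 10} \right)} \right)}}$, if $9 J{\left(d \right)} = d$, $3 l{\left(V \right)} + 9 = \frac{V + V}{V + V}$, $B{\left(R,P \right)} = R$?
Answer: $- \frac{1}{843} \approx -0.0011862$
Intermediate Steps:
$l{\left(V \right)} = - \frac{8}{3}$ ($l{\left(V \right)} = -3 + \frac{\left(V + V\right) \frac{1}{V + V}}{3} = -3 + \frac{2 V \frac{1}{2 V}}{3} = -3 + \frac{1}{3} \cdot 1 = -3 + \frac{1}{3} = - \frac{8}{3}$)
$J{\left(d \right)} = \frac{d}{9}$
$c{\left(A \right)} = - \frac{89}{27} - A$ ($c{\left(A \right)} = -3 - \left(\frac{8}{27} + A\right) = - \frac{89}{27} - A$)
$\frac{1}{m{\left(-3027,c{\left(10 + \frac{1}{\left(9 - -2\right) - 10} \right)} \right)}} = \frac{1}{-843} = - \frac{1}{843}$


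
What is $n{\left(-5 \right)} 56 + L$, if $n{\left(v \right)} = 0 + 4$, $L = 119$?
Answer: $343$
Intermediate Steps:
$n{\left(v \right)} = 4$
$n{\left(-5 \right)} 56 + L = 4 \cdot 56 + 119 = 224 + 119 = 343$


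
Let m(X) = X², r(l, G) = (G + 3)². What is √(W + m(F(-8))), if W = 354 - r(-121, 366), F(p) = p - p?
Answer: I*√135807 ≈ 368.52*I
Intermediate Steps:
F(p) = 0
r(l, G) = (3 + G)²
W = -135807 (W = 354 - (3 + 366)² = 354 - 1*369² = 354 - 1*136161 = 354 - 136161 = -135807)
√(W + m(F(-8))) = √(-135807 + 0²) = √(-135807 + 0) = √(-135807) = I*√135807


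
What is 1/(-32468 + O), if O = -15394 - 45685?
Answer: -1/93547 ≈ -1.0690e-5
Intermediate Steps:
O = -61079
1/(-32468 + O) = 1/(-32468 - 61079) = 1/(-93547) = -1/93547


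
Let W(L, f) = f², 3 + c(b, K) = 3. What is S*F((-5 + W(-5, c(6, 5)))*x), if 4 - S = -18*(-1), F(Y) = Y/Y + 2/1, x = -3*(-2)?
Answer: -42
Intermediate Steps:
c(b, K) = 0 (c(b, K) = -3 + 3 = 0)
x = 6
F(Y) = 3 (F(Y) = 1 + 2*1 = 1 + 2 = 3)
S = -14 (S = 4 - (-18)*(-1) = 4 - 1*18 = 4 - 18 = -14)
S*F((-5 + W(-5, c(6, 5)))*x) = -14*3 = -42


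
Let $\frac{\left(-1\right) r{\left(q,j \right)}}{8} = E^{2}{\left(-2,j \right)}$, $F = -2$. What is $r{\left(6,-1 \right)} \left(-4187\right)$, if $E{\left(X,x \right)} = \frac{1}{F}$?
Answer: $8374$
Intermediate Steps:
$E{\left(X,x \right)} = - \frac{1}{2}$ ($E{\left(X,x \right)} = \frac{1}{-2} = - \frac{1}{2}$)
$r{\left(q,j \right)} = -2$ ($r{\left(q,j \right)} = - 8 \left(- \frac{1}{2}\right)^{2} = \left(-8\right) \frac{1}{4} = -2$)
$r{\left(6,-1 \right)} \left(-4187\right) = \left(-2\right) \left(-4187\right) = 8374$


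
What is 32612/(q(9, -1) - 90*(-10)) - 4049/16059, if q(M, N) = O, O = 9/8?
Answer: 1386846541/38589777 ≈ 35.938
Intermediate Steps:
O = 9/8 (O = 9*(⅛) = 9/8 ≈ 1.1250)
q(M, N) = 9/8
32612/(q(9, -1) - 90*(-10)) - 4049/16059 = 32612/(9/8 - 90*(-10)) - 4049/16059 = 32612/(9/8 + 900) - 4049*1/16059 = 32612/(7209/8) - 4049/16059 = 32612*(8/7209) - 4049/16059 = 260896/7209 - 4049/16059 = 1386846541/38589777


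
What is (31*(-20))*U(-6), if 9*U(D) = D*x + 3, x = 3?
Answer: 3100/3 ≈ 1033.3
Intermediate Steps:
U(D) = 1/3 + D/3 (U(D) = (D*3 + 3)/9 = (3*D + 3)/9 = (3 + 3*D)/9 = 1/3 + D/3)
(31*(-20))*U(-6) = (31*(-20))*(1/3 + (1/3)*(-6)) = -620*(1/3 - 2) = -620*(-5/3) = 3100/3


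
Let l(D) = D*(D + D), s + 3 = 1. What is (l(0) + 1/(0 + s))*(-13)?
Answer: 13/2 ≈ 6.5000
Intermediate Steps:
s = -2 (s = -3 + 1 = -2)
l(D) = 2*D² (l(D) = D*(2*D) = 2*D²)
(l(0) + 1/(0 + s))*(-13) = (2*0² + 1/(0 - 2))*(-13) = (2*0 + 1/(-2))*(-13) = (0 - ½)*(-13) = -½*(-13) = 13/2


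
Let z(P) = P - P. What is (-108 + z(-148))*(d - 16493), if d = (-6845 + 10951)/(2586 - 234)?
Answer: 174543435/98 ≈ 1.7811e+6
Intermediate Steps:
d = 2053/1176 (d = 4106/2352 = 4106*(1/2352) = 2053/1176 ≈ 1.7457)
z(P) = 0
(-108 + z(-148))*(d - 16493) = (-108 + 0)*(2053/1176 - 16493) = -108*(-19393715/1176) = 174543435/98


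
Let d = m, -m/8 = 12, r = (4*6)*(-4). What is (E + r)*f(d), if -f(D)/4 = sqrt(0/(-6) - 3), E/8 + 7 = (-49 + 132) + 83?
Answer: -4704*I*sqrt(3) ≈ -8147.6*I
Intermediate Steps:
E = 1272 (E = -56 + 8*((-49 + 132) + 83) = -56 + 8*(83 + 83) = -56 + 8*166 = -56 + 1328 = 1272)
r = -96 (r = 24*(-4) = -96)
m = -96 (m = -8*12 = -96)
d = -96
f(D) = -4*I*sqrt(3) (f(D) = -4*sqrt(0/(-6) - 3) = -4*sqrt(0*(-1/6) - 3) = -4*sqrt(0 - 3) = -4*I*sqrt(3))
(E + r)*f(d) = (1272 - 96)*(-4*I*sqrt(3)) = 1176*(-4*I*sqrt(3)) = -4704*I*sqrt(3)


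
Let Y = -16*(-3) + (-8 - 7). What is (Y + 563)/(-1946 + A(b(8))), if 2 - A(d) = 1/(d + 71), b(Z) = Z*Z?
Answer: -80460/262441 ≈ -0.30658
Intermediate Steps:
b(Z) = Z²
A(d) = 2 - 1/(71 + d) (A(d) = 2 - 1/(d + 71) = 2 - 1/(71 + d))
Y = 33 (Y = -16*(-3) - 15 = 48 - 15 = 33)
(Y + 563)/(-1946 + A(b(8))) = (33 + 563)/(-1946 + (141 + 2*8²)/(71 + 8²)) = 596/(-1946 + (141 + 2*64)/(71 + 64)) = 596/(-1946 + (141 + 128)/135) = 596/(-1946 + (1/135)*269) = 596/(-1946 + 269/135) = 596/(-262441/135) = 596*(-135/262441) = -80460/262441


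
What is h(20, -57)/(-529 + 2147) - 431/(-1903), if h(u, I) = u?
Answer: 367709/1539527 ≈ 0.23885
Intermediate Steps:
h(20, -57)/(-529 + 2147) - 431/(-1903) = 20/(-529 + 2147) - 431/(-1903) = 20/1618 - 431*(-1/1903) = 20*(1/1618) + 431/1903 = 10/809 + 431/1903 = 367709/1539527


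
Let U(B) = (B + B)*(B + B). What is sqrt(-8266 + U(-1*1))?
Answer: 9*I*sqrt(102) ≈ 90.896*I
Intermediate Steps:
U(B) = 4*B**2 (U(B) = (2*B)*(2*B) = 4*B**2)
sqrt(-8266 + U(-1*1)) = sqrt(-8266 + 4*(-1*1)**2) = sqrt(-8266 + 4*(-1)**2) = sqrt(-8266 + 4*1) = sqrt(-8266 + 4) = sqrt(-8262) = 9*I*sqrt(102)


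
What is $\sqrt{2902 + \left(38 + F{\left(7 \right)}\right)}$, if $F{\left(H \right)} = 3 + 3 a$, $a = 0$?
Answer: $3 \sqrt{327} \approx 54.249$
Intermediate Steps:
$F{\left(H \right)} = 3$ ($F{\left(H \right)} = 3 + 3 \cdot 0 = 3 + 0 = 3$)
$\sqrt{2902 + \left(38 + F{\left(7 \right)}\right)} = \sqrt{2902 + \left(38 + 3\right)} = \sqrt{2902 + 41} = \sqrt{2943} = 3 \sqrt{327}$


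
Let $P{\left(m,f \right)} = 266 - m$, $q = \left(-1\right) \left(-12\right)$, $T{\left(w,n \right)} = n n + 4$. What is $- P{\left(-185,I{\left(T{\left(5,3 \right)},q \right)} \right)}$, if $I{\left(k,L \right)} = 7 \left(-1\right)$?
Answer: $-451$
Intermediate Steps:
$T{\left(w,n \right)} = 4 + n^{2}$ ($T{\left(w,n \right)} = n^{2} + 4 = 4 + n^{2}$)
$q = 12$
$I{\left(k,L \right)} = -7$
$- P{\left(-185,I{\left(T{\left(5,3 \right)},q \right)} \right)} = - (266 - -185) = - (266 + 185) = \left(-1\right) 451 = -451$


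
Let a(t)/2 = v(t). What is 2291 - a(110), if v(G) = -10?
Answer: 2311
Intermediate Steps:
a(t) = -20 (a(t) = 2*(-10) = -20)
2291 - a(110) = 2291 - 1*(-20) = 2291 + 20 = 2311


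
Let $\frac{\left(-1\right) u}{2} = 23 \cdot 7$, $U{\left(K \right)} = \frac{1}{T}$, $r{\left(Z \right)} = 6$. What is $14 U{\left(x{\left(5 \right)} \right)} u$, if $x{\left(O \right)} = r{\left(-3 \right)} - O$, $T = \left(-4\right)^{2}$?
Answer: $- \frac{1127}{4} \approx -281.75$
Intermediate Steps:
$T = 16$
$x{\left(O \right)} = 6 - O$
$U{\left(K \right)} = \frac{1}{16}$
$u = -322$ ($u = - 2 \cdot 23 \cdot 7 = \left(-2\right) 161 = -322$)
$14 U{\left(x{\left(5 \right)} \right)} u = 14 \cdot \frac{1}{16} \left(-322\right) = \frac{7}{8} \left(-322\right) = - \frac{1127}{4}$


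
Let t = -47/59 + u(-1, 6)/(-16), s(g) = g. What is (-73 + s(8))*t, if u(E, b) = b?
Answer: 35945/472 ≈ 76.155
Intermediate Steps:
t = -553/472 (t = -47/59 + 6/(-16) = -47*1/59 + 6*(-1/16) = -47/59 - 3/8 = -553/472 ≈ -1.1716)
(-73 + s(8))*t = (-73 + 8)*(-553/472) = -65*(-553/472) = 35945/472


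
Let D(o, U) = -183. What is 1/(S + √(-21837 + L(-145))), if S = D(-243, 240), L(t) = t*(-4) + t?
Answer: -61/18297 - I*√2378/18297 ≈ -0.0033339 - 0.0026652*I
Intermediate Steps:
L(t) = -3*t (L(t) = -4*t + t = -3*t)
S = -183
1/(S + √(-21837 + L(-145))) = 1/(-183 + √(-21837 - 3*(-145))) = 1/(-183 + √(-21837 + 435)) = 1/(-183 + √(-21402)) = 1/(-183 + 3*I*√2378)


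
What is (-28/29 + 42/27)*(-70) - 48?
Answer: -23308/261 ≈ -89.303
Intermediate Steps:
(-28/29 + 42/27)*(-70) - 48 = (-28*1/29 + 42*(1/27))*(-70) - 48 = (-28/29 + 14/9)*(-70) - 48 = (154/261)*(-70) - 48 = -10780/261 - 48 = -23308/261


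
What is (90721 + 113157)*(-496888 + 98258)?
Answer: -81271887140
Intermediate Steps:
(90721 + 113157)*(-496888 + 98258) = 203878*(-398630) = -81271887140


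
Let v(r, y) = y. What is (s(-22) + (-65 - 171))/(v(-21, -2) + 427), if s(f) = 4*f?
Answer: -324/425 ≈ -0.76235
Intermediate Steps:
(s(-22) + (-65 - 171))/(v(-21, -2) + 427) = (4*(-22) + (-65 - 171))/(-2 + 427) = (-88 - 236)/425 = -324*1/425 = -324/425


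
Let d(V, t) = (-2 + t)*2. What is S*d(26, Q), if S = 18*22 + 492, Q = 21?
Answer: 33744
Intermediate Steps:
d(V, t) = -4 + 2*t
S = 888 (S = 396 + 492 = 888)
S*d(26, Q) = 888*(-4 + 2*21) = 888*(-4 + 42) = 888*38 = 33744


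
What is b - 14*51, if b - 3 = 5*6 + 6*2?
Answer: -669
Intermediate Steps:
b = 45 (b = 3 + (5*6 + 6*2) = 3 + (30 + 12) = 3 + 42 = 45)
b - 14*51 = 45 - 14*51 = 45 - 714 = -669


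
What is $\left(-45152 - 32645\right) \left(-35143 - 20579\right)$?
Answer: $4335004434$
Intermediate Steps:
$\left(-45152 - 32645\right) \left(-35143 - 20579\right) = \left(-77797\right) \left(-55722\right) = 4335004434$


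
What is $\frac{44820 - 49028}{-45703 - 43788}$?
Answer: $\frac{4208}{89491} \approx 0.047022$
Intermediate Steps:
$\frac{44820 - 49028}{-45703 - 43788} = - \frac{4208}{-89491} = \left(-4208\right) \left(- \frac{1}{89491}\right) = \frac{4208}{89491}$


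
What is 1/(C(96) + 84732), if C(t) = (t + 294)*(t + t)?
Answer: 1/159612 ≈ 6.2652e-6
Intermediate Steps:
C(t) = 2*t*(294 + t) (C(t) = (294 + t)*(2*t) = 2*t*(294 + t))
1/(C(96) + 84732) = 1/(2*96*(294 + 96) + 84732) = 1/(2*96*390 + 84732) = 1/(74880 + 84732) = 1/159612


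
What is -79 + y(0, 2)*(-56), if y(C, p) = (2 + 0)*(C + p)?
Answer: -303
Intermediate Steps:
y(C, p) = 2*C + 2*p (y(C, p) = 2*(C + p) = 2*C + 2*p)
-79 + y(0, 2)*(-56) = -79 + (2*0 + 2*2)*(-56) = -79 + (0 + 4)*(-56) = -79 + 4*(-56) = -79 - 224 = -303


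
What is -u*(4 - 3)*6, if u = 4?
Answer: -24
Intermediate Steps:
-u*(4 - 3)*6 = -4*(4 - 3)*6 = -4*6 = -24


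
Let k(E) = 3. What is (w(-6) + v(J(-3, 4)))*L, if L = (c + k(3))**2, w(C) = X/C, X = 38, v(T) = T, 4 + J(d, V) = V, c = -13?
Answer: -1900/3 ≈ -633.33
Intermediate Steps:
J(d, V) = -4 + V
w(C) = 38/C
L = 100 (L = (-13 + 3)**2 = (-10)**2 = 100)
(w(-6) + v(J(-3, 4)))*L = (38/(-6) + (-4 + 4))*100 = (38*(-1/6) + 0)*100 = (-19/3 + 0)*100 = -19/3*100 = -1900/3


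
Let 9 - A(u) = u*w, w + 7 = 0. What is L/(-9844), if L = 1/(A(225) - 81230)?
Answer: 1/784035224 ≈ 1.2755e-9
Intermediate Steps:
w = -7 (w = -7 + 0 = -7)
A(u) = 9 + 7*u (A(u) = 9 - u*(-7) = 9 - (-7)*u = 9 + 7*u)
L = -1/79646 (L = 1/((9 + 7*225) - 81230) = 1/((9 + 1575) - 81230) = 1/(1584 - 81230) = 1/(-79646) = -1/79646 ≈ -1.2556e-5)
L/(-9844) = -1/79646/(-9844) = -1/79646*(-1/9844) = 1/784035224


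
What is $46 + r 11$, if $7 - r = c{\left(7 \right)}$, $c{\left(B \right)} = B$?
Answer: $46$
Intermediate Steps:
$r = 0$ ($r = 7 - 7 = 0$)
$46 + r 11 = 46 + 0 \cdot 11 = 46 + 0 = 46$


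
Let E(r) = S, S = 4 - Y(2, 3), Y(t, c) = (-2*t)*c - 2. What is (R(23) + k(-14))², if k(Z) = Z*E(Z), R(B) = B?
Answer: 52441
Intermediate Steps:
Y(t, c) = -2 - 2*c*t (Y(t, c) = -2*c*t - 2 = -2 - 2*c*t)
S = 18 (S = 4 - (-2 - 2*3*2) = 4 - (-2 - 12) = 4 - 1*(-14) = 4 + 14 = 18)
E(r) = 18
k(Z) = 18*Z (k(Z) = Z*18 = 18*Z)
(R(23) + k(-14))² = (23 + 18*(-14))² = (23 - 252)² = (-229)² = 52441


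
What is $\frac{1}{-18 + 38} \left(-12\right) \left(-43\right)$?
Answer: $\frac{129}{5} \approx 25.8$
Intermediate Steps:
$\frac{1}{-18 + 38} \left(-12\right) \left(-43\right) = \frac{1}{20} \left(-12\right) \left(-43\right) = \left(- \frac{3}{5}\right) \left(-43\right) = \frac{129}{5}$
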